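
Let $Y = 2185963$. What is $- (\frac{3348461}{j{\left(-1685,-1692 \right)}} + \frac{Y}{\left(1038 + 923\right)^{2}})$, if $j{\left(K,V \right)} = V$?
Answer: $\frac{12872878443785}{6506621532} \approx 1978.4$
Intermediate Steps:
$- (\frac{3348461}{j{\left(-1685,-1692 \right)}} + \frac{Y}{\left(1038 + 923\right)^{2}}) = - (\frac{3348461}{-1692} + \frac{2185963}{\left(1038 + 923\right)^{2}}) = - (3348461 \left(- \frac{1}{1692}\right) + \frac{2185963}{1961^{2}}) = - (- \frac{3348461}{1692} + \frac{2185963}{3845521}) = \left(-1\right) \left(- \frac{12872878443785}{6506621532}\right) = \frac{12872878443785}{6506621532}$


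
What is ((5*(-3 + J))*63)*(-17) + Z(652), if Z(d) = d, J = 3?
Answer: 652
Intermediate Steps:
((5*(-3 + J))*63)*(-17) + Z(652) = ((5*(-3 + 3))*63)*(-17) + 652 = ((5*0)*63)*(-17) + 652 = (0*63)*(-17) + 652 = 0*(-17) + 652 = 0 + 652 = 652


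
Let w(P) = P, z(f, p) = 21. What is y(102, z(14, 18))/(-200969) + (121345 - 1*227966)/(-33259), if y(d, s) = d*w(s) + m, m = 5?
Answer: 21356108676/6684027971 ≈ 3.1951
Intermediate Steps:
y(d, s) = 5 + d*s (y(d, s) = d*s + 5 = 5 + d*s)
y(102, z(14, 18))/(-200969) + (121345 - 1*227966)/(-33259) = (5 + 102*21)/(-200969) + (121345 - 1*227966)/(-33259) = (5 + 2142)*(-1/200969) + (121345 - 227966)*(-1/33259) = 2147*(-1/200969) - 106621*(-1/33259) = -2147/200969 + 106621/33259 = 21356108676/6684027971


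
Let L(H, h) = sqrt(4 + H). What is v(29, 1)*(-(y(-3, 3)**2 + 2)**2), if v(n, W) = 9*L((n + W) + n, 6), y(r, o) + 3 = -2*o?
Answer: -186003*sqrt(7) ≈ -4.9212e+5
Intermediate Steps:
y(r, o) = -3 - 2*o
v(n, W) = 9*sqrt(4 + W + 2*n) (v(n, W) = 9*sqrt(4 + ((n + W) + n)) = 9*sqrt(4 + ((W + n) + n)) = 9*sqrt(4 + (W + 2*n)) = 9*sqrt(4 + W + 2*n))
v(29, 1)*(-(y(-3, 3)**2 + 2)**2) = (9*sqrt(4 + 1 + 2*29))*(-((-3 - 2*3)**2 + 2)**2) = (9*sqrt(4 + 1 + 58))*(-((-3 - 6)**2 + 2)**2) = (9*sqrt(63))*(-((-9)**2 + 2)**2) = (9*(3*sqrt(7)))*(-(81 + 2)**2) = (27*sqrt(7))*(-1*83**2) = (27*sqrt(7))*(-1*6889) = (27*sqrt(7))*(-6889) = -186003*sqrt(7)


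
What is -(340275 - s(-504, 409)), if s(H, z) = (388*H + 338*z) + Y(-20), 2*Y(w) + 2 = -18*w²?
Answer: -401186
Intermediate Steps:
Y(w) = -1 - 9*w² (Y(w) = -1 + (-18*w²)/2 = -1 - 9*w²)
s(H, z) = -3601 + 338*z + 388*H (s(H, z) = (388*H + 338*z) + (-1 - 9*(-20)²) = (338*z + 388*H) + (-1 - 9*400) = (338*z + 388*H) + (-1 - 3600) = (338*z + 388*H) - 3601 = -3601 + 338*z + 388*H)
-(340275 - s(-504, 409)) = -(340275 - (-3601 + 338*409 + 388*(-504))) = -(340275 - (-3601 + 138242 - 195552)) = -(340275 - 1*(-60911)) = -(340275 + 60911) = -1*401186 = -401186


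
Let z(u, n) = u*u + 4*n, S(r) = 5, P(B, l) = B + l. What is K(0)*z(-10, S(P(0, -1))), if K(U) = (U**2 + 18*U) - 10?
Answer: -1200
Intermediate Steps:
K(U) = -10 + U**2 + 18*U
z(u, n) = u**2 + 4*n
K(0)*z(-10, S(P(0, -1))) = (-10 + 0**2 + 18*0)*((-10)**2 + 4*5) = (-10 + 0 + 0)*(100 + 20) = -10*120 = -1200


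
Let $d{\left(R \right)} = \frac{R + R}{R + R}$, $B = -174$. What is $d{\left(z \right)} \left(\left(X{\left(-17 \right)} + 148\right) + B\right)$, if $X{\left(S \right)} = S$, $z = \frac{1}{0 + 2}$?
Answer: $-43$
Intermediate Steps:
$z = \frac{1}{2} \approx 0.5$
$d{\left(R \right)} = 1$ ($d{\left(R \right)} = \frac{2 R}{2 R} = 2 R \frac{1}{2 R} = 1$)
$d{\left(z \right)} \left(\left(X{\left(-17 \right)} + 148\right) + B\right) = 1 \left(\left(-17 + 148\right) - 174\right) = 1 \left(131 - 174\right) = 1 \left(-43\right) = -43$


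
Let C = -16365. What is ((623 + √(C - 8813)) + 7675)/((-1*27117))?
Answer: -922/3013 - I*√25178/27117 ≈ -0.30601 - 0.0058515*I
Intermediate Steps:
((623 + √(C - 8813)) + 7675)/((-1*27117)) = ((623 + √(-16365 - 8813)) + 7675)/((-1*27117)) = ((623 + √(-25178)) + 7675)/(-27117) = ((623 + I*√25178) + 7675)*(-1/27117) = (8298 + I*√25178)*(-1/27117) = -922/3013 - I*√25178/27117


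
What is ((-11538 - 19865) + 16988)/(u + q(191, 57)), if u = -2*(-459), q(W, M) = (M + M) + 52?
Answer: -14415/1084 ≈ -13.298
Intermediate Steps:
q(W, M) = 52 + 2*M (q(W, M) = 2*M + 52 = 52 + 2*M)
u = 918
((-11538 - 19865) + 16988)/(u + q(191, 57)) = ((-11538 - 19865) + 16988)/(918 + (52 + 2*57)) = (-31403 + 16988)/(918 + (52 + 114)) = -14415/(918 + 166) = -14415/1084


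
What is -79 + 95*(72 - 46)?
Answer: 2391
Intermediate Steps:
-79 + 95*(72 - 46) = -79 + 95*26 = -79 + 2470 = 2391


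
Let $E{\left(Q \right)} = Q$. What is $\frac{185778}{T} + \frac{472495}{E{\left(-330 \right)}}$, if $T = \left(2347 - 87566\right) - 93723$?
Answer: $- \frac{8461050703}{5905086} \approx -1432.8$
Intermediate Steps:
$T = -178942$ ($T = -85219 - 93723 = -178942$)
$\frac{185778}{T} + \frac{472495}{E{\left(-330 \right)}} = \frac{185778}{-178942} + \frac{472495}{-330} = 185778 \left(- \frac{1}{178942}\right) + 472495 \left(- \frac{1}{330}\right) = - \frac{92889}{89471} - \frac{94499}{66} = - \frac{8461050703}{5905086}$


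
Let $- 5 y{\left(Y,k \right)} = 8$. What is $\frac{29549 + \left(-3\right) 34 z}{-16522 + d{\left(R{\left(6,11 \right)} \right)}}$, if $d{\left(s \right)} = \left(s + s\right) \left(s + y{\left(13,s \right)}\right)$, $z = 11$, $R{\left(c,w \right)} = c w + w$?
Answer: $- \frac{4585}{792} \approx -5.7891$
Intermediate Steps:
$y{\left(Y,k \right)} = - \frac{8}{5}$ ($y{\left(Y,k \right)} = \left(- \frac{1}{5}\right) 8 = - \frac{8}{5}$)
$R{\left(c,w \right)} = w + c w$
$d{\left(s \right)} = 2 s \left(- \frac{8}{5} + s\right)$ ($d{\left(s \right)} = \left(s + s\right) \left(s - \frac{8}{5}\right) = 2 s \left(- \frac{8}{5} + s\right)$)
$\frac{29549 + \left(-3\right) 34 z}{-16522 + d{\left(R{\left(6,11 \right)} \right)}} = \frac{29549 + \left(-3\right) 34 \cdot 11}{-16522 + \frac{2 \cdot 11 \left(1 + 6\right) \left(-8 + 5 \cdot 11 \left(1 + 6\right)\right)}{5}} = \frac{29549 - 1122}{-16522 + \frac{2 \cdot 11 \cdot 7 \left(-8 + 5 \cdot 11 \cdot 7\right)}{5}} = \frac{29549 - 1122}{-16522 + \frac{2}{5} \cdot 77 \left(-8 + 5 \cdot 77\right)} = \frac{28427}{-16522 + \frac{2}{5} \cdot 77 \left(-8 + 385\right)} = \frac{28427}{-16522 + \frac{2}{5} \cdot 77 \cdot 377} = \frac{28427}{-16522 + \frac{58058}{5}} = \frac{28427}{- \frac{24552}{5}} = 28427 \left(- \frac{5}{24552}\right) = - \frac{4585}{792}$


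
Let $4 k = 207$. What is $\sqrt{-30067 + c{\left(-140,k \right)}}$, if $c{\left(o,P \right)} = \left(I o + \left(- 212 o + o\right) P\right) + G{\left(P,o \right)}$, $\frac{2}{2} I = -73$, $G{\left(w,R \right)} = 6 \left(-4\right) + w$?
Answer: $\frac{\sqrt{6035503}}{2} \approx 1228.4$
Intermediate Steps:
$k = \frac{207}{4}$ ($k = \frac{1}{4} \cdot 207 = \frac{207}{4} \approx 51.75$)
$G{\left(w,R \right)} = -24 + w$
$I = -73$
$c{\left(o,P \right)} = -24 + P - 73 o - 211 P o$ ($c{\left(o,P \right)} = \left(- 73 o + \left(- 212 o + o\right) P\right) + \left(-24 + P\right) = \left(- 73 o + - 211 o P\right) + \left(-24 + P\right) = \left(- 73 o - 211 P o\right) + \left(-24 + P\right) = -24 + P - 73 o - 211 P o$)
$\sqrt{-30067 + c{\left(-140,k \right)}} = \sqrt{-30067 - \left(- \frac{40991}{4} - 1528695\right)} = \sqrt{-30067 + \left(-24 + \frac{207}{4} + 10220 + 1528695\right)} = \sqrt{-30067 + \frac{6155771}{4}} = \sqrt{\frac{6035503}{4}} = \frac{\sqrt{6035503}}{2}$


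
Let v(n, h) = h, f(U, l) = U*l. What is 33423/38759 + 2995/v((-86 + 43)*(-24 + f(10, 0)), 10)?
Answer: 23283487/77518 ≈ 300.36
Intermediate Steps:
33423/38759 + 2995/v((-86 + 43)*(-24 + f(10, 0)), 10) = 33423/38759 + 2995/10 = 33423*(1/38759) + 2995*(⅒) = 33423/38759 + 599/2 = 23283487/77518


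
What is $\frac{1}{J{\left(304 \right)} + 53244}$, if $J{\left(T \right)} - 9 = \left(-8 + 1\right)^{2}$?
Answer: $\frac{1}{53302} \approx 1.8761 \cdot 10^{-5}$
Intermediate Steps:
$J{\left(T \right)} = 58$ ($J{\left(T \right)} = 9 + \left(-8 + 1\right)^{2} = 9 + \left(-7\right)^{2} = 9 + 49 = 58$)
$\frac{1}{J{\left(304 \right)} + 53244} = \frac{1}{58 + 53244} = \frac{1}{53302}$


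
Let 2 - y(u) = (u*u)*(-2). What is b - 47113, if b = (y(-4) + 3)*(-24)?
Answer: -48001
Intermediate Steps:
y(u) = 2 + 2*u² (y(u) = 2 - u*u*(-2) = 2 - u²*(-2) = 2 - (-2)*u² = 2 + 2*u²)
b = -888 (b = ((2 + 2*(-4)²) + 3)*(-24) = ((2 + 2*16) + 3)*(-24) = ((2 + 32) + 3)*(-24) = (34 + 3)*(-24) = 37*(-24) = -888)
b - 47113 = -888 - 47113 = -48001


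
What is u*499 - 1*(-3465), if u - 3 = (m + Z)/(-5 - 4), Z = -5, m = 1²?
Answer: 46654/9 ≈ 5183.8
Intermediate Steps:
m = 1
u = 31/9 (u = 3 + (1 - 5)/(-5 - 4) = 3 - 4/(-9) = 3 - 4*(-⅑) = 3 + 4/9 = 31/9 ≈ 3.4444)
u*499 - 1*(-3465) = (31/9)*499 - 1*(-3465) = 15469/9 + 3465 = 46654/9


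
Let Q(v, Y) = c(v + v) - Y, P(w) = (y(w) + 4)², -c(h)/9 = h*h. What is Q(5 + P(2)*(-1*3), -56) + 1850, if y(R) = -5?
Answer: 1762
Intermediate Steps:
c(h) = -9*h² (c(h) = -9*h*h = -9*h²)
P(w) = 1 (P(w) = (-5 + 4)² = (-1)² = 1)
Q(v, Y) = -Y - 36*v² (Q(v, Y) = -9*(v + v)² - Y = -9*4*v² - Y = -36*v² - Y = -Y - 36*v²)
Q(5 + P(2)*(-1*3), -56) + 1850 = (-1*(-56) - 36*(5 + 1*(-1*3))²) + 1850 = (56 - 36*(5 + 1*(-3))²) + 1850 = (56 - 36*(5 - 3)²) + 1850 = (56 - 36*2²) + 1850 = (56 - 36*4) + 1850 = (56 - 144) + 1850 = -88 + 1850 = 1762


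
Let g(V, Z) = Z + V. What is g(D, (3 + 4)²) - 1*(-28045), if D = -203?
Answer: 27891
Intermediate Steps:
g(V, Z) = V + Z
g(D, (3 + 4)²) - 1*(-28045) = (-203 + (3 + 4)²) - 1*(-28045) = (-203 + 7²) + 28045 = (-203 + 49) + 28045 = -154 + 28045 = 27891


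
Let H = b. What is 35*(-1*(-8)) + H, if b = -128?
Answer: 152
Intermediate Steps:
H = -128
35*(-1*(-8)) + H = 35*(-1*(-8)) - 128 = 35*8 - 128 = 280 - 128 = 152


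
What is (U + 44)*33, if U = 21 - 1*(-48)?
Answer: 3729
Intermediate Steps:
U = 69 (U = 21 + 48 = 69)
(U + 44)*33 = (69 + 44)*33 = 113*33 = 3729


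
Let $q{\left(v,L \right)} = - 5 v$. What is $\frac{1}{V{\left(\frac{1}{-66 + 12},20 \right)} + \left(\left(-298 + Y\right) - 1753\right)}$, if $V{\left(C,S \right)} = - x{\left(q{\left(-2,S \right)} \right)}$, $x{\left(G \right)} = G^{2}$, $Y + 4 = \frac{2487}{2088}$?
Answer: $- \frac{696}{1499051} \approx -0.00046429$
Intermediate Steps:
$Y = - \frac{1955}{696}$ ($Y = -4 + \frac{2487}{2088} = -4 + 2487 \cdot \frac{1}{2088} = -4 + \frac{829}{696} = - \frac{1955}{696} \approx -2.8089$)
$V{\left(C,S \right)} = -100$ ($V{\left(C,S \right)} = - \left(\left(-5\right) \left(-2\right)\right)^{2} = - 10^{2} = \left(-1\right) 100 = -100$)
$\frac{1}{V{\left(\frac{1}{-66 + 12},20 \right)} + \left(\left(-298 + Y\right) - 1753\right)} = \frac{1}{-100 - \frac{1429451}{696}} = \frac{1}{- \frac{1499051}{696}} = - \frac{696}{1499051}$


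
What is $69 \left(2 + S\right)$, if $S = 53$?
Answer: $3795$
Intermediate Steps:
$69 \left(2 + S\right) = 69 \left(2 + 53\right) = 69 \cdot 55 = 3795$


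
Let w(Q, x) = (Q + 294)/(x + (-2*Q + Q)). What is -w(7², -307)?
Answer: 343/356 ≈ 0.96348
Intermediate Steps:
w(Q, x) = (294 + Q)/(x - Q)
-w(7², -307) = -(294 + 7²)/(-307 - 1*7²) = -(294 + 49)/(-307 - 1*49) = -343/(-307 - 49) = -343/(-356) = -(-1)*343/356 = -1*(-343/356) = 343/356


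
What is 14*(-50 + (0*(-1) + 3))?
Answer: -658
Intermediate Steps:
14*(-50 + (0*(-1) + 3)) = 14*(-50 + (0 + 3)) = 14*(-50 + 3) = 14*(-47) = -658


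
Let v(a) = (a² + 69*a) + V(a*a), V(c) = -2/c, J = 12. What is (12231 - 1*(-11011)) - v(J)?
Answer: 1603441/72 ≈ 22270.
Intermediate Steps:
v(a) = a² - 2/a² + 69*a (v(a) = (a² + 69*a) - 2/a² = a² - 2/a² + 69*a)
(12231 - 1*(-11011)) - v(J) = (12231 - 1*(-11011)) - (-2 + 12³*(69 + 12))/12² = (12231 + 11011) - (-2 + 1728*81)/144 = 23242 - (-2 + 139968)/144 = 23242 - 139966/144 = 23242 - 1*69983/72 = 23242 - 69983/72 = 1603441/72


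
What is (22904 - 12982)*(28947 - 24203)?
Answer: 47069968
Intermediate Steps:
(22904 - 12982)*(28947 - 24203) = 9922*4744 = 47069968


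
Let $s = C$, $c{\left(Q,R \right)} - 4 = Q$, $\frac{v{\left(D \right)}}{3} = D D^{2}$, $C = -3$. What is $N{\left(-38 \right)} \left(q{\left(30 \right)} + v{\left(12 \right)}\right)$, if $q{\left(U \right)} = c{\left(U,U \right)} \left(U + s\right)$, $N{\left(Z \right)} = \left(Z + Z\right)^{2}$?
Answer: $35245152$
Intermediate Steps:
$v{\left(D \right)} = 3 D^{3}$ ($v{\left(D \right)} = 3 D D^{2} = 3 D^{3}$)
$c{\left(Q,R \right)} = 4 + Q$
$s = -3$
$N{\left(Z \right)} = 4 Z^{2}$ ($N{\left(Z \right)} = \left(2 Z\right)^{2} = 4 Z^{2}$)
$q{\left(U \right)} = \left(-3 + U\right) \left(4 + U\right)$ ($q{\left(U \right)} = \left(4 + U\right) \left(U - 3\right) = \left(4 + U\right) \left(-3 + U\right) = \left(-3 + U\right) \left(4 + U\right)$)
$N{\left(-38 \right)} \left(q{\left(30 \right)} + v{\left(12 \right)}\right) = 4 \left(-38\right)^{2} \left(\left(-3 + 30\right) \left(4 + 30\right) + 3 \cdot 12^{3}\right) = 4 \cdot 1444 \left(27 \cdot 34 + 3 \cdot 1728\right) = 5776 \left(918 + 5184\right) = 5776 \cdot 6102 = 35245152$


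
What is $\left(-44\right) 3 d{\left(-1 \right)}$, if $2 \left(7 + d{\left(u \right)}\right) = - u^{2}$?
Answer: $990$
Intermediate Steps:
$d{\left(u \right)} = -7 - \frac{u^{2}}{2}$ ($d{\left(u \right)} = -7 + \frac{\left(-1\right) u^{2}}{2} = -7 - \frac{u^{2}}{2}$)
$\left(-44\right) 3 d{\left(-1 \right)} = \left(-44\right) 3 \left(-7 - \frac{\left(-1\right)^{2}}{2}\right) = - 132 \left(-7 - \frac{1}{2}\right) = \left(-132\right) \left(- \frac{15}{2}\right) = 990$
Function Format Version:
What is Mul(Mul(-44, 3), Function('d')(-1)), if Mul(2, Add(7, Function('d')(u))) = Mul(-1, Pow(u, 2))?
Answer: 990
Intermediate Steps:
Function('d')(u) = Add(-7, Mul(Rational(-1, 2), Pow(u, 2))) (Function('d')(u) = Add(-7, Mul(Rational(1, 2), Mul(-1, Pow(u, 2)))) = Add(-7, Mul(Rational(-1, 2), Pow(u, 2))))
Mul(Mul(-44, 3), Function('d')(-1)) = Mul(Mul(-44, 3), Add(-7, Mul(Rational(-1, 2), Pow(-1, 2)))) = Mul(-132, Add(-7, Mul(Rational(-1, 2), 1))) = Mul(-132, Add(-7, Rational(-1, 2))) = Mul(-132, Rational(-15, 2)) = 990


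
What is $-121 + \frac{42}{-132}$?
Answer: $- \frac{2669}{22} \approx -121.32$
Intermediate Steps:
$-121 + \frac{42}{-132} = -121 + 42 \left(- \frac{1}{132}\right) = -121 - \frac{7}{22} = - \frac{2669}{22}$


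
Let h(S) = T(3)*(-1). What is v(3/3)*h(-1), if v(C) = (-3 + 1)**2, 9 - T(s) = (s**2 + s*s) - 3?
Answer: 24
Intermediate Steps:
T(s) = 12 - 2*s**2 (T(s) = 9 - ((s**2 + s*s) - 3) = 9 - ((s**2 + s**2) - 3) = 9 - (2*s**2 - 3) = 9 - (-3 + 2*s**2) = 9 + (3 - 2*s**2) = 12 - 2*s**2)
v(C) = 4 (v(C) = (-2)**2 = 4)
h(S) = 6 (h(S) = (12 - 2*3**2)*(-1) = (12 - 2*9)*(-1) = (12 - 18)*(-1) = -6*(-1) = 6)
v(3/3)*h(-1) = 4*6 = 24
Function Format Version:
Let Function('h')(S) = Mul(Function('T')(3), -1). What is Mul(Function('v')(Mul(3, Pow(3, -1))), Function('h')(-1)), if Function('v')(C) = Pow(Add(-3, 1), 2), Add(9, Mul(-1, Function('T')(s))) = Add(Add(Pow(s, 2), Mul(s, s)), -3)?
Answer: 24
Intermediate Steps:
Function('T')(s) = Add(12, Mul(-2, Pow(s, 2))) (Function('T')(s) = Add(9, Mul(-1, Add(Add(Pow(s, 2), Mul(s, s)), -3))) = Add(9, Mul(-1, Add(Add(Pow(s, 2), Pow(s, 2)), -3))) = Add(9, Mul(-1, Add(Mul(2, Pow(s, 2)), -3))) = Add(9, Mul(-1, Add(-3, Mul(2, Pow(s, 2))))) = Add(9, Add(3, Mul(-2, Pow(s, 2)))) = Add(12, Mul(-2, Pow(s, 2))))
Function('v')(C) = 4 (Function('v')(C) = Pow(-2, 2) = 4)
Function('h')(S) = 6 (Function('h')(S) = Mul(Add(12, Mul(-2, Pow(3, 2))), -1) = Mul(Add(12, Mul(-2, 9)), -1) = Mul(Add(12, -18), -1) = Mul(-6, -1) = 6)
Mul(Function('v')(Mul(3, Pow(3, -1))), Function('h')(-1)) = Mul(4, 6) = 24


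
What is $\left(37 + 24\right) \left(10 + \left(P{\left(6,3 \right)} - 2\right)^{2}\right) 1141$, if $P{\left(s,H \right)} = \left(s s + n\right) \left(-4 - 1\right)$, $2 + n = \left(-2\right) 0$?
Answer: $2059771994$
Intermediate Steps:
$n = -2$ ($n = -2 - 0 = -2 + 0 = -2$)
$P{\left(s,H \right)} = 10 - 5 s^{2}$ ($P{\left(s,H \right)} = \left(s s - 2\right) \left(-4 - 1\right) = \left(s^{2} - 2\right) \left(-5\right) = \left(-2 + s^{2}\right) \left(-5\right) = 10 - 5 s^{2}$)
$\left(37 + 24\right) \left(10 + \left(P{\left(6,3 \right)} - 2\right)^{2}\right) 1141 = \left(37 + 24\right) \left(10 + \left(\left(10 - 5 \cdot 6^{2}\right) - 2\right)^{2}\right) 1141 = 61 \left(10 + \left(\left(10 - 180\right) - 2\right)^{2}\right) 1141 = 61 \left(10 + \left(-170 - 2\right)^{2}\right) 1141 = 61 \left(10 + \left(-172\right)^{2}\right) 1141 = 61 \left(10 + 29584\right) 1141 = 61 \cdot 29594 \cdot 1141 = 1805234 \cdot 1141 = 2059771994$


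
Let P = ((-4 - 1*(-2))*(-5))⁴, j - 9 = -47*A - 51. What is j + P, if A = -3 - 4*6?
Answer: 11227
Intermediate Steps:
A = -27 (A = -3 - 24 = -27)
j = 1227 (j = 9 + (-47*(-27) - 51) = 9 + (1269 - 51) = 9 + 1218 = 1227)
P = 10000 (P = ((-4 + 2)*(-5))⁴ = (-2*(-5))⁴ = 10⁴ = 10000)
j + P = 1227 + 10000 = 11227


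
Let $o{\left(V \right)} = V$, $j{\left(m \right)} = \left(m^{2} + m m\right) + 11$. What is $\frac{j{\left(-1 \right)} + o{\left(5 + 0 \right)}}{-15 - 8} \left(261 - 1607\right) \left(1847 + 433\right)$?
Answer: $\frac{55239840}{23} \approx 2.4017 \cdot 10^{6}$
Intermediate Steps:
$j{\left(m \right)} = 11 + 2 m^{2}$ ($j{\left(m \right)} = \left(m^{2} + m^{2}\right) + 11 = 2 m^{2} + 11 = 11 + 2 m^{2}$)
$\frac{j{\left(-1 \right)} + o{\left(5 + 0 \right)}}{-15 - 8} \left(261 - 1607\right) \left(1847 + 433\right) = \frac{\left(11 + 2 \left(-1\right)^{2}\right) + \left(5 + 0\right)}{-15 - 8} \left(261 - 1607\right) \left(1847 + 433\right) = \frac{\left(11 + 2 \cdot 1\right) + 5}{-23} \left(\left(-1346\right) 2280\right) = \left(\left(11 + 2\right) + 5\right) \left(- \frac{1}{23}\right) \left(-3068880\right) = \left(13 + 5\right) \left(- \frac{1}{23}\right) \left(-3068880\right) = 18 \left(- \frac{1}{23}\right) \left(-3068880\right) = \left(- \frac{18}{23}\right) \left(-3068880\right) = \frac{55239840}{23}$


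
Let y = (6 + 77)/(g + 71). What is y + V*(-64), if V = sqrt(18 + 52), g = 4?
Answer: 83/75 - 64*sqrt(70) ≈ -534.36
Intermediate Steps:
y = 83/75 (y = (6 + 77)/(4 + 71) = 83/75 ≈ 1.1067)
V = sqrt(70) ≈ 8.3666
y + V*(-64) = 83/75 + sqrt(70)*(-64) = 83/75 - 64*sqrt(70)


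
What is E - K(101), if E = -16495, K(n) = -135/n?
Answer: -1665860/101 ≈ -16494.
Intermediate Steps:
E - K(101) = -16495 - (-135)/101 = -16495 - 1*(-135/101) = -16495 + 135/101 = -1665860/101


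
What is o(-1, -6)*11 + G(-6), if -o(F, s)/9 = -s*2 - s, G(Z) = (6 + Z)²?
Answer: -1782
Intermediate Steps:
o(F, s) = 27*s (o(F, s) = -9*(-s*2 - s) = -9*(-2*s - s) = -(-27)*s = 27*s)
o(-1, -6)*11 + G(-6) = (27*(-6))*11 + (6 - 6)² = -162*11 + 0² = -1782 + 0 = -1782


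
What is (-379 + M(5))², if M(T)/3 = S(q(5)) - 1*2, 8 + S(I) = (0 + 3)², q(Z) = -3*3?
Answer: 145924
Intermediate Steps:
q(Z) = -9
S(I) = 1 (S(I) = -8 + (0 + 3)² = -8 + 3² = -8 + 9 = 1)
M(T) = -3 (M(T) = 3*(1 - 1*2) = 3*(1 - 2) = 3*(-1) = -3)
(-379 + M(5))² = (-379 - 3)² = (-382)² = 145924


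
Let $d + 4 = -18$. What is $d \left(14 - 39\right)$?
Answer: $550$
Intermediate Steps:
$d = -22$ ($d = -4 - 18 = -22$)
$d \left(14 - 39\right) = - 22 \left(14 - 39\right) = \left(-22\right) \left(-25\right) = 550$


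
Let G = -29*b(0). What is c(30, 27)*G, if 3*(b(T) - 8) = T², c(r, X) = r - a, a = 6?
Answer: -5568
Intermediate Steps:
c(r, X) = -6 + r (c(r, X) = r - 1*6 = r - 6 = -6 + r)
b(T) = 8 + T²/3
G = -232 (G = -29*(8 + (⅓)*0²) = -29*(8 + (⅓)*0) = -29*(8 + 0) = -29*8 = -232)
c(30, 27)*G = (-6 + 30)*(-232) = 24*(-232) = -5568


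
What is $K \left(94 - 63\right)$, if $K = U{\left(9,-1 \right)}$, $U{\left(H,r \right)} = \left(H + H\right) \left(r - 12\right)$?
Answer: $-7254$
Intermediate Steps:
$U{\left(H,r \right)} = 2 H \left(-12 + r\right)$
$K = -234$ ($K = 2 \cdot 9 \left(-12 - 1\right) = 2 \cdot 9 \left(-13\right) = -234$)
$K \left(94 - 63\right) = - 234 \left(94 - 63\right) = \left(-234\right) 31 = -7254$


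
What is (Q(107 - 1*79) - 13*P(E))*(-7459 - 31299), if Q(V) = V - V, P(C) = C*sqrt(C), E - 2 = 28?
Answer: 15115620*sqrt(30) ≈ 8.2792e+7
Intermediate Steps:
E = 30 (E = 2 + 28 = 30)
P(C) = C**(3/2)
Q(V) = 0
(Q(107 - 1*79) - 13*P(E))*(-7459 - 31299) = (0 - 390*sqrt(30))*(-7459 - 31299) = (0 - 390*sqrt(30))*(-38758) = -390*sqrt(30)*(-38758) = 15115620*sqrt(30)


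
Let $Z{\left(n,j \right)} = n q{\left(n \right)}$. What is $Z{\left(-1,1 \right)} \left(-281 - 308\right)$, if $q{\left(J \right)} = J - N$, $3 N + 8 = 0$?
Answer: $\frac{2945}{3} \approx 981.67$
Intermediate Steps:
$N = - \frac{8}{3}$ ($N = - \frac{8}{3} + \frac{1}{3} \cdot 0 = - \frac{8}{3} + 0 = - \frac{8}{3} \approx -2.6667$)
$q{\left(J \right)} = \frac{8}{3} + J$ ($q{\left(J \right)} = J - - \frac{8}{3} = J + \frac{8}{3} = \frac{8}{3} + J$)
$Z{\left(n,j \right)} = n \left(\frac{8}{3} + n\right)$
$Z{\left(-1,1 \right)} \left(-281 - 308\right) = \frac{1}{3} \left(-1\right) \left(8 + 3 \left(-1\right)\right) \left(-281 - 308\right) = \frac{1}{3} \left(-1\right) \left(8 - 3\right) \left(-589\right) = \frac{1}{3} \left(-1\right) 5 \left(-589\right) = \left(- \frac{5}{3}\right) \left(-589\right) = \frac{2945}{3}$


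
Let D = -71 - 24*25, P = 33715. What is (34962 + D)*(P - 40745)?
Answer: -241065730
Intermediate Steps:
D = -671 (D = -71 - 600 = -671)
(34962 + D)*(P - 40745) = (34962 - 671)*(33715 - 40745) = 34291*(-7030) = -241065730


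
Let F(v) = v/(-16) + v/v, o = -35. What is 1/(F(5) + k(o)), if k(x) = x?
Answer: -16/549 ≈ -0.029144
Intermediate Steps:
F(v) = 1 - v/16 (F(v) = v*(-1/16) + 1 = -v/16 + 1 = 1 - v/16)
1/(F(5) + k(o)) = 1/((1 - 1/16*5) - 35) = 1/((1 - 5/16) - 35) = 1/(11/16 - 35) = 1/(-549/16) = -16/549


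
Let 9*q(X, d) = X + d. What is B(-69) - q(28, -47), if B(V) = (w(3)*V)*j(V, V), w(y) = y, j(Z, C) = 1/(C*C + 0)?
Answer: 428/207 ≈ 2.0676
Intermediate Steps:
j(Z, C) = C⁻² (j(Z, C) = 1/(C² + 0) = 1/(C²) = C⁻²)
q(X, d) = X/9 + d/9 (q(X, d) = (X + d)/9 = X/9 + d/9)
B(V) = 3/V (B(V) = (3*V)/V² = 3/V)
B(-69) - q(28, -47) = 3/(-69) - ((⅑)*28 + (⅑)*(-47)) = 3*(-1/69) - (28/9 - 47/9) = -1/23 - 1*(-19/9) = -1/23 + 19/9 = 428/207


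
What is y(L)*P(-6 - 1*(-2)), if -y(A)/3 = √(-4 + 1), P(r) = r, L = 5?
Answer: 12*I*√3 ≈ 20.785*I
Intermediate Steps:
y(A) = -3*I*√3 (y(A) = -3*√(-4 + 1) = -3*I*√3)
y(L)*P(-6 - 1*(-2)) = (-3*I*√3)*(-6 - 1*(-2)) = (-3*I*√3)*(-6 + 2) = -3*I*√3*(-4) = 12*I*√3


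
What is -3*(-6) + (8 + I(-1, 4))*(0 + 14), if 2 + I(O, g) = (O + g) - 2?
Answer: 116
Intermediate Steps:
I(O, g) = -4 + O + g (I(O, g) = -2 + ((O + g) - 2) = -2 + (-2 + O + g) = -4 + O + g)
-3*(-6) + (8 + I(-1, 4))*(0 + 14) = -3*(-6) + (8 + (-4 - 1 + 4))*(0 + 14) = 18 + (8 - 1)*14 = 18 + 7*14 = 18 + 98 = 116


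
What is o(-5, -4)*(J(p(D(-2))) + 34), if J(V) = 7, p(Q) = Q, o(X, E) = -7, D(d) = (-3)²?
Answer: -287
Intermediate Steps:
D(d) = 9
o(-5, -4)*(J(p(D(-2))) + 34) = -7*(7 + 34) = -7*41 = -287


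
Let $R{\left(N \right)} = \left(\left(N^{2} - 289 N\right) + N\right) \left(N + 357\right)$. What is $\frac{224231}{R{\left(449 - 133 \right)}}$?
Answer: $\frac{32033}{850672} \approx 0.037656$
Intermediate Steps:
$R{\left(N \right)} = \left(357 + N\right) \left(N^{2} - 288 N\right)$ ($R{\left(N \right)} = \left(N^{2} - 288 N\right) \left(357 + N\right) = \left(357 + N\right) \left(N^{2} - 288 N\right)$)
$\frac{224231}{R{\left(449 - 133 \right)}} = \frac{224231}{\left(449 - 133\right) \left(-102816 + \left(449 - 133\right)^{2} + 69 \left(449 - 133\right)\right)} = \frac{224231}{316 \left(-102816 + 316^{2} + 69 \cdot 316\right)} = \frac{224231}{316 \left(-102816 + 99856 + 21804\right)} = \frac{224231}{316 \cdot 18844} = \frac{224231}{5954704} = 224231 \cdot \frac{1}{5954704} = \frac{32033}{850672}$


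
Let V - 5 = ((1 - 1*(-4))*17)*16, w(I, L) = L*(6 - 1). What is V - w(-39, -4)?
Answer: 1385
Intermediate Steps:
w(I, L) = 5*L (w(I, L) = L*5 = 5*L)
V = 1365 (V = 5 + ((1 - 1*(-4))*17)*16 = 5 + ((1 + 4)*17)*16 = 5 + (5*17)*16 = 5 + 85*16 = 5 + 1360 = 1365)
V - w(-39, -4) = 1365 - 5*(-4) = 1365 - 1*(-20) = 1365 + 20 = 1385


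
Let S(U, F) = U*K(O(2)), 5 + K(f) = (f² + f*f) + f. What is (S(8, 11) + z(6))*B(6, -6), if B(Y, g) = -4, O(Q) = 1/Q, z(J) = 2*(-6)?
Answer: 176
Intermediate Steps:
z(J) = -12
O(Q) = 1/Q
K(f) = -5 + f + 2*f² (K(f) = -5 + ((f² + f*f) + f) = -5 + ((f² + f²) + f) = -5 + (2*f² + f) = -5 + (f + 2*f²) = -5 + f + 2*f²)
S(U, F) = -4*U (S(U, F) = U*(-5 + 1/2 + 2*(1/2)²) = U*(-5 + ½ + 2*(½)²) = U*(-5 + ½ + 2*(¼)) = U*(-5 + ½ + ½) = U*(-4) = -4*U)
(S(8, 11) + z(6))*B(6, -6) = (-4*8 - 12)*(-4) = (-32 - 12)*(-4) = -44*(-4) = 176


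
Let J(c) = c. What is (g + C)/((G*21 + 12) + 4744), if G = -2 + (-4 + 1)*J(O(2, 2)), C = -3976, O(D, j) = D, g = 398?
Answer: -1789/2294 ≈ -0.77986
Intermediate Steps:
G = -8 (G = -2 + (-4 + 1)*2 = -2 - 3*2 = -2 - 6 = -8)
(g + C)/((G*21 + 12) + 4744) = (398 - 3976)/((-8*21 + 12) + 4744) = -3578/((-168 + 12) + 4744) = -3578/(-156 + 4744) = -3578/4588 = -3578*1/4588 = -1789/2294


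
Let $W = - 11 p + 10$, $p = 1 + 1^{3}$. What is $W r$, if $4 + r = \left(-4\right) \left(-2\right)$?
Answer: $-48$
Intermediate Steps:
$r = 4$ ($r = -4 - -8 = -4 + 8 = 4$)
$p = 2$ ($p = 1 + 1 = 2$)
$W = -12$ ($W = \left(-11\right) 2 + 10 = -22 + 10 = -12$)
$W r = \left(-12\right) 4 = -48$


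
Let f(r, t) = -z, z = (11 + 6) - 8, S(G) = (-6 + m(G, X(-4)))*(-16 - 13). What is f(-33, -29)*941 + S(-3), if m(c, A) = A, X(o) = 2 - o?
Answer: -8469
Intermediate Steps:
S(G) = 0 (S(G) = (-6 + (2 - 1*(-4)))*(-16 - 13) = (-6 + (2 + 4))*(-29) = (-6 + 6)*(-29) = 0*(-29) = 0)
z = 9 (z = 17 - 8 = 9)
f(r, t) = -9 (f(r, t) = -1*9 = -9)
f(-33, -29)*941 + S(-3) = -9*941 + 0 = -8469 + 0 = -8469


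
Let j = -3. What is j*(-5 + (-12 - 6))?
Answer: 69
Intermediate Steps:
j*(-5 + (-12 - 6)) = -3*(-5 + (-12 - 6)) = -3*(-5 - 18) = -3*(-23) = 69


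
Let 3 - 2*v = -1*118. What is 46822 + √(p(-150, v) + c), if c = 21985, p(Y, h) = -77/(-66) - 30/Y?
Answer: 46822 + √19787730/30 ≈ 46970.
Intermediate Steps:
v = 121/2 (v = 3/2 - (-1)*118/2 = 3/2 - ½*(-118) = 3/2 + 59 = 121/2 ≈ 60.500)
p(Y, h) = 7/6 - 30/Y (p(Y, h) = -77*(-1/66) - 30/Y = 7/6 - 30/Y)
46822 + √(p(-150, v) + c) = 46822 + √((7/6 - 30/(-150)) + 21985) = 46822 + √((7/6 - 30*(-1/150)) + 21985) = 46822 + √((7/6 + ⅕) + 21985) = 46822 + √(41/30 + 21985) = 46822 + √(659591/30) = 46822 + √19787730/30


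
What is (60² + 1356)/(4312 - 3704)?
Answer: 1239/152 ≈ 8.1513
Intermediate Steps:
(60² + 1356)/(4312 - 3704) = (3600 + 1356)/608 = 4956*(1/608) = 1239/152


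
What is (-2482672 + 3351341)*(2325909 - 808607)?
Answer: 1318033211038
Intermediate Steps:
(-2482672 + 3351341)*(2325909 - 808607) = 868669*1517302 = 1318033211038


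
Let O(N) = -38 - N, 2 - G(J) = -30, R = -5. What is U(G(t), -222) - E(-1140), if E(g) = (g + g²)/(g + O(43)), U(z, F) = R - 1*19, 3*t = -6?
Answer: 423052/407 ≈ 1039.4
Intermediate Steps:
t = -2 (t = (⅓)*(-6) = -2)
G(J) = 32 (G(J) = 2 - 1*(-30) = 2 + 30 = 32)
U(z, F) = -24 (U(z, F) = -5 - 1*19 = -5 - 19 = -24)
E(g) = (g + g²)/(-81 + g) (E(g) = (g + g²)/(g + (-38 - 1*43)) = (g + g²)/(g + (-38 - 43)) = (g + g²)/(g - 81) = (g + g²)/(-81 + g))
U(G(t), -222) - E(-1140) = -24 - (-1140)*(1 - 1140)/(-81 - 1140) = -24 - (-1140)*(-1139)/(-1221) = -24 - (-1140)*(-1)*(-1139)/1221 = -24 - 1*(-432820/407) = -24 + 432820/407 = 423052/407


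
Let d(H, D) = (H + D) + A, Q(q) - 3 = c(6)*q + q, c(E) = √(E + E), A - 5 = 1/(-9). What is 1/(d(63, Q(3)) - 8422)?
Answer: -676197/5644958941 - 486*√3/5644958941 ≈ -0.00011994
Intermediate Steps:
A = 44/9 (A = 5 + 1/(-9) = 5 - ⅑ = 44/9 ≈ 4.8889)
c(E) = √2*√E (c(E) = √(2*E) = √2*√E)
Q(q) = 3 + q + 2*q*√3 (Q(q) = 3 + ((√2*√6)*q + q) = 3 + ((2*√3)*q + q) = 3 + (2*q*√3 + q) = 3 + (q + 2*q*√3) = 3 + q + 2*q*√3)
d(H, D) = 44/9 + D + H (d(H, D) = (H + D) + 44/9 = (D + H) + 44/9 = 44/9 + D + H)
1/(d(63, Q(3)) - 8422) = 1/((44/9 + (3 + 3 + 2*3*√3) + 63) - 8422) = 1/((44/9 + (3 + 3 + 6*√3) + 63) - 8422) = 1/((44/9 + (6 + 6*√3) + 63) - 8422) = 1/((665/9 + 6*√3) - 8422) = 1/(-75133/9 + 6*√3)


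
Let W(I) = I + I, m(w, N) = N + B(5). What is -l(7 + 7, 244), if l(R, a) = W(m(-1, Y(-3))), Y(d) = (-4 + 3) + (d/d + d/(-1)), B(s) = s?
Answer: -16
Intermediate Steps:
Y(d) = -d (Y(d) = -1 + (1 + d*(-1)) = -1 + (1 - d) = -d)
m(w, N) = 5 + N (m(w, N) = N + 5 = 5 + N)
W(I) = 2*I
l(R, a) = 16 (l(R, a) = 2*(5 - 1*(-3)) = 2*(5 + 3) = 2*8 = 16)
-l(7 + 7, 244) = -1*16 = -16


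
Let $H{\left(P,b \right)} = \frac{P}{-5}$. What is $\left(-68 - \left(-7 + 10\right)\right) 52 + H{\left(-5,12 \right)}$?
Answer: $-3691$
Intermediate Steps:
$H{\left(P,b \right)} = - \frac{P}{5}$ ($H{\left(P,b \right)} = P \left(- \frac{1}{5}\right) = - \frac{P}{5}$)
$\left(-68 - \left(-7 + 10\right)\right) 52 + H{\left(-5,12 \right)} = \left(-68 - \left(-7 + 10\right)\right) 52 - -1 = \left(-68 - 3\right) 52 + 1 = \left(-71\right) 52 + 1 = -3692 + 1 = -3691$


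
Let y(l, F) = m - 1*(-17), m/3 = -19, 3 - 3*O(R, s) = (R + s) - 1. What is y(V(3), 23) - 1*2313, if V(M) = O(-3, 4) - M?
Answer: -2353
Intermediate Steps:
O(R, s) = 4/3 - R/3 - s/3 (O(R, s) = 1 - ((R + s) - 1)/3 = 1 - (-1 + R + s)/3 = 1 + (⅓ - R/3 - s/3) = 4/3 - R/3 - s/3)
m = -57 (m = 3*(-19) = -57)
V(M) = 1 - M (V(M) = (4/3 - ⅓*(-3) - ⅓*4) - M = (4/3 + 1 - 4/3) - M = 1 - M)
y(l, F) = -40 (y(l, F) = -57 - 1*(-17) = -57 + 17 = -40)
y(V(3), 23) - 1*2313 = -40 - 1*2313 = -40 - 2313 = -2353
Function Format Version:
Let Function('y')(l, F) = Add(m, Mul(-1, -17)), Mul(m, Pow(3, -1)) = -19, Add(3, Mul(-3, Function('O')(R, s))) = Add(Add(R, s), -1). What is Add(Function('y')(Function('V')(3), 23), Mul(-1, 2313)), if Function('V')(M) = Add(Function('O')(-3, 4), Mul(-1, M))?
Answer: -2353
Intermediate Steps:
Function('O')(R, s) = Add(Rational(4, 3), Mul(Rational(-1, 3), R), Mul(Rational(-1, 3), s)) (Function('O')(R, s) = Add(1, Mul(Rational(-1, 3), Add(Add(R, s), -1))) = Add(1, Mul(Rational(-1, 3), Add(-1, R, s))) = Add(1, Add(Rational(1, 3), Mul(Rational(-1, 3), R), Mul(Rational(-1, 3), s))) = Add(Rational(4, 3), Mul(Rational(-1, 3), R), Mul(Rational(-1, 3), s)))
m = -57 (m = Mul(3, -19) = -57)
Function('V')(M) = Add(1, Mul(-1, M)) (Function('V')(M) = Add(Add(Rational(4, 3), Mul(Rational(-1, 3), -3), Mul(Rational(-1, 3), 4)), Mul(-1, M)) = Add(Add(Rational(4, 3), 1, Rational(-4, 3)), Mul(-1, M)) = Add(1, Mul(-1, M)))
Function('y')(l, F) = -40 (Function('y')(l, F) = Add(-57, Mul(-1, -17)) = Add(-57, 17) = -40)
Add(Function('y')(Function('V')(3), 23), Mul(-1, 2313)) = Add(-40, Mul(-1, 2313)) = Add(-40, -2313) = -2353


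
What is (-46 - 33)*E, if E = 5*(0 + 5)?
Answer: -1975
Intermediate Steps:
E = 25 (E = 5*5 = 25)
(-46 - 33)*E = (-46 - 33)*25 = -79*25 = -1975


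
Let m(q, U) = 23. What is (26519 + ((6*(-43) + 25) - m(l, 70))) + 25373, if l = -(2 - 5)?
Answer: 51636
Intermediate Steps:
l = 3 (l = -1*(-3) = 3)
(26519 + ((6*(-43) + 25) - m(l, 70))) + 25373 = (26519 + ((6*(-43) + 25) - 1*23)) + 25373 = (26519 + ((-258 + 25) - 23)) + 25373 = (26519 + (-233 - 23)) + 25373 = (26519 - 256) + 25373 = 26263 + 25373 = 51636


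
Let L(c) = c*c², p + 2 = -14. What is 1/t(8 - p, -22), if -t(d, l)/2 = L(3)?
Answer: -1/54 ≈ -0.018519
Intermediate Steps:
p = -16 (p = -2 - 14 = -16)
L(c) = c³
t(d, l) = -54 (t(d, l) = -2*3³ = -2*27 = -54)
1/t(8 - p, -22) = 1/(-54) = -1/54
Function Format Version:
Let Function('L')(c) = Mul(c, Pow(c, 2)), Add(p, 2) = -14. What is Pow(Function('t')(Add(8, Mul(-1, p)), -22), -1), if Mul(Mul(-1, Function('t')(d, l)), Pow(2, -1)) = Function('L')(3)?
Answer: Rational(-1, 54) ≈ -0.018519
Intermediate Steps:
p = -16 (p = Add(-2, -14) = -16)
Function('L')(c) = Pow(c, 3)
Function('t')(d, l) = -54 (Function('t')(d, l) = Mul(-2, Pow(3, 3)) = Mul(-2, 27) = -54)
Pow(Function('t')(Add(8, Mul(-1, p)), -22), -1) = Pow(-54, -1) = Rational(-1, 54)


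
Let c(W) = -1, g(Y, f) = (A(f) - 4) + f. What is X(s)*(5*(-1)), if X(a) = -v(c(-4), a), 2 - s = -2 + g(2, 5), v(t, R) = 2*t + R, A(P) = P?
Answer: -20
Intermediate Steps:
g(Y, f) = -4 + 2*f (g(Y, f) = (f - 4) + f = (-4 + f) + f = -4 + 2*f)
v(t, R) = R + 2*t
s = -2 (s = 2 - (-2 + (-4 + 2*5)) = 2 - (-2 + (-4 + 10)) = 2 - (-2 + 6) = 2 - 1*4 = 2 - 4 = -2)
X(a) = 2 - a (X(a) = -(a + 2*(-1)) = -(a - 2) = -(-2 + a) = 2 - a)
X(s)*(5*(-1)) = (2 - 1*(-2))*(5*(-1)) = (2 + 2)*(-5) = 4*(-5) = -20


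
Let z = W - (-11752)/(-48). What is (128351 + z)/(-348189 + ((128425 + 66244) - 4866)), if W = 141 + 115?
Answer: -770173/950316 ≈ -0.81044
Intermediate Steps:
W = 256
z = 67/6 (z = 256 - (-11752)/(-48) = 256 - (-11752)*(-1)/48 = 256 - 113*13/6 = 256 - 1469/6 = 67/6 ≈ 11.167)
(128351 + z)/(-348189 + ((128425 + 66244) - 4866)) = (128351 + 67/6)/(-348189 + ((128425 + 66244) - 4866)) = 770173/(6*(-348189 + (194669 - 4866))) = 770173/(6*(-348189 + 189803)) = (770173/6)/(-158386) = (770173/6)*(-1/158386) = -770173/950316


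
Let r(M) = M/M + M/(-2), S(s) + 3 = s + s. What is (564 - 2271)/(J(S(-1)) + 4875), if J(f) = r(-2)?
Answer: -1707/4877 ≈ -0.35001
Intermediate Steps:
S(s) = -3 + 2*s (S(s) = -3 + (s + s) = -3 + 2*s)
r(M) = 1 - M/2 (r(M) = 1 + M*(-½) = 1 - M/2)
J(f) = 2 (J(f) = 1 - ½*(-2) = 1 + 1 = 2)
(564 - 2271)/(J(S(-1)) + 4875) = (564 - 2271)/(2 + 4875) = -1707/4877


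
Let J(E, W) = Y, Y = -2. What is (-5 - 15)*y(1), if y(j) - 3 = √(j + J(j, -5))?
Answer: -60 - 20*I ≈ -60.0 - 20.0*I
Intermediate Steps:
J(E, W) = -2
y(j) = 3 + √(-2 + j) (y(j) = 3 + √(j - 2) = 3 + √(-2 + j))
(-5 - 15)*y(1) = (-5 - 15)*(3 + √(-2 + 1)) = -20*(3 + √(-1)) = -20*(3 + I) = -60 - 20*I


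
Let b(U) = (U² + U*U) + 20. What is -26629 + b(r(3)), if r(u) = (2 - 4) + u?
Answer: -26607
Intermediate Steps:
r(u) = -2 + u
b(U) = 20 + 2*U² (b(U) = (U² + U²) + 20 = 2*U² + 20 = 20 + 2*U²)
-26629 + b(r(3)) = -26629 + (20 + 2*(-2 + 3)²) = -26629 + (20 + 2*1²) = -26629 + (20 + 2*1) = -26629 + (20 + 2) = -26629 + 22 = -26607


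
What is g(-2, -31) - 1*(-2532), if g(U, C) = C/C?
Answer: 2533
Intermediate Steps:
g(U, C) = 1
g(-2, -31) - 1*(-2532) = 1 - 1*(-2532) = 1 + 2532 = 2533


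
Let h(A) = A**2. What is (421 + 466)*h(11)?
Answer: 107327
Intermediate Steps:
(421 + 466)*h(11) = (421 + 466)*11**2 = 887*121 = 107327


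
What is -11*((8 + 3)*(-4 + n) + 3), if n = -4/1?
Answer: 935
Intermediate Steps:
n = -4 (n = -4*1 = -4)
-11*((8 + 3)*(-4 + n) + 3) = -11*((8 + 3)*(-4 - 4) + 3) = -11*(11*(-8) + 3) = -11*(-88 + 3) = -11*(-85) = 935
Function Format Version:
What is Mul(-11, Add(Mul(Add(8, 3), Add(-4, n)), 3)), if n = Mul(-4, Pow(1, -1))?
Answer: 935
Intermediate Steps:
n = -4 (n = Mul(-4, 1) = -4)
Mul(-11, Add(Mul(Add(8, 3), Add(-4, n)), 3)) = Mul(-11, Add(Mul(Add(8, 3), Add(-4, -4)), 3)) = Mul(-11, Add(Mul(11, -8), 3)) = Mul(-11, Add(-88, 3)) = Mul(-11, -85) = 935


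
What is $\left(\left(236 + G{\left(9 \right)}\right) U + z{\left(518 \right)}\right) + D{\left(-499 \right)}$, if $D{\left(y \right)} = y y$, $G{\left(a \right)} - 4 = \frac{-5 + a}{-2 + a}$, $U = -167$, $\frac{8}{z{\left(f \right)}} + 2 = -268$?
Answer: $\frac{197340137}{945} \approx 2.0883 \cdot 10^{5}$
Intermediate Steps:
$z{\left(f \right)} = - \frac{4}{135}$ ($z{\left(f \right)} = \frac{8}{-2 - 268} = \frac{8}{-270} = 8 \left(- \frac{1}{270}\right) = - \frac{4}{135}$)
$G{\left(a \right)} = 4 + \frac{-5 + a}{-2 + a}$
$D{\left(y \right)} = y^{2}$
$\left(\left(236 + G{\left(9 \right)}\right) U + z{\left(518 \right)}\right) + D{\left(-499 \right)} = \left(\left(236 + \frac{-13 + 5 \cdot 9}{-2 + 9}\right) \left(-167\right) - \frac{4}{135}\right) + \left(-499\right)^{2} = \left(\left(236 + \frac{-13 + 45}{7}\right) \left(-167\right) - \frac{4}{135}\right) + 249001 = \left(\left(236 + \frac{1}{7} \cdot 32\right) \left(-167\right) - \frac{4}{135}\right) + 249001 = \left(\left(236 + \frac{32}{7}\right) \left(-167\right) - \frac{4}{135}\right) + 249001 = \left(\frac{1684}{7} \left(-167\right) - \frac{4}{135}\right) + 249001 = \left(- \frac{281228}{7} - \frac{4}{135}\right) + 249001 = - \frac{37965808}{945} + 249001 = \frac{197340137}{945}$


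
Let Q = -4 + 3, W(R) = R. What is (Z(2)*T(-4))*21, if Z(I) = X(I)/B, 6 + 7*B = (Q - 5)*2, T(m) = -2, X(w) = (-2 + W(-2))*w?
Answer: -392/3 ≈ -130.67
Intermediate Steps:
Q = -1
X(w) = -4*w (X(w) = (-2 - 2)*w = -4*w)
B = -18/7 (B = -6/7 + ((-1 - 5)*2)/7 = -6/7 + (-6*2)/7 = -6/7 + (1/7)*(-12) = -6/7 - 12/7 = -18/7 ≈ -2.5714)
Z(I) = 14*I/9 (Z(I) = (-4*I)/(-18/7) = -4*I*(-7/18) = 14*I/9)
(Z(2)*T(-4))*21 = (((14/9)*2)*(-2))*21 = ((28/9)*(-2))*21 = -56/9*21 = -392/3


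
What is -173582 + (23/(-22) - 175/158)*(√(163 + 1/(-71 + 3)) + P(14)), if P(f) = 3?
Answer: -150848371/869 - 1871*√188411/29546 ≈ -1.7362e+5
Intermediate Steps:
-173582 + (23/(-22) - 175/158)*(√(163 + 1/(-71 + 3)) + P(14)) = -173582 + (23/(-22) - 175/158)*(√(163 + 1/(-71 + 3)) + 3) = -173582 + (23*(-1/22) - 175*1/158)*(√(163 + 1/(-68)) + 3) = -173582 + (-23/22 - 175/158)*(√(163 - 1/68) + 3) = -173582 - 1871*(√(11083/68) + 3)/869 = -173582 - 1871*(√188411/34 + 3)/869 = -173582 - 1871*(3 + √188411/34)/869 = -173582 + (-5613/869 - 1871*√188411/29546) = -150848371/869 - 1871*√188411/29546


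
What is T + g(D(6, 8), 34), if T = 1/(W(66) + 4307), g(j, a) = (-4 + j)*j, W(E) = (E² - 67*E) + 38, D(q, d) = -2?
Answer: 51349/4279 ≈ 12.000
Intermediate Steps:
W(E) = 38 + E² - 67*E
g(j, a) = j*(-4 + j)
T = 1/4279 (T = 1/((38 + 66² - 67*66) + 4307) = 1/((38 + 4356 - 4422) + 4307) = 1/(-28 + 4307) = 1/4279 ≈ 0.00023370)
T + g(D(6, 8), 34) = 1/4279 - 2*(-4 - 2) = 1/4279 - 2*(-6) = 1/4279 + 12 = 51349/4279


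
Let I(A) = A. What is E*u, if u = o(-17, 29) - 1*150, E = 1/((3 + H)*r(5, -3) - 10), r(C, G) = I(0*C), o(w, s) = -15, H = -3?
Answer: 33/2 ≈ 16.500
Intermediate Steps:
r(C, G) = 0 (r(C, G) = 0*C = 0)
E = -1/10 (E = 1/((3 - 3)*0 - 10) = 1/(0*0 - 10) = 1/(0 - 10) = 1/(-10) = -1/10 ≈ -0.10000)
u = -165 (u = -15 - 1*150 = -15 - 150 = -165)
E*u = -1/10*(-165) = 33/2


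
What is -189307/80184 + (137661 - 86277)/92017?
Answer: -13299287563/7378291128 ≈ -1.8025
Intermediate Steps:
-189307/80184 + (137661 - 86277)/92017 = -189307*1/80184 + 51384*(1/92017) = -189307/80184 + 51384/92017 = -13299287563/7378291128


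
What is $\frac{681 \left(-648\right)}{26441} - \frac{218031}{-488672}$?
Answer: $- \frac{209880131865}{12920976352} \approx -16.243$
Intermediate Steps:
$\frac{681 \left(-648\right)}{26441} - \frac{218031}{-488672} = \left(-441288\right) \frac{1}{26441} - - \frac{218031}{488672} = - \frac{441288}{26441} + \frac{218031}{488672} = - \frac{209880131865}{12920976352}$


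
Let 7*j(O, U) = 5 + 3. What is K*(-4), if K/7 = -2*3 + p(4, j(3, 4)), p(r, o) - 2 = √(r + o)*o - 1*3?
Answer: 196 - 192*√7/7 ≈ 123.43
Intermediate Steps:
j(O, U) = 8/7 (j(O, U) = (5 + 3)/7 = (⅐)*8 = 8/7)
p(r, o) = -1 + o*√(o + r) (p(r, o) = 2 + (√(r + o)*o - 1*3) = 2 + (√(o + r)*o - 3) = 2 + (o*√(o + r) - 3) = 2 + (-3 + o*√(o + r)) = -1 + o*√(o + r))
K = -49 + 48*√7/7 (K = 7*(-2*3 + (-1 + 8*√(8/7 + 4)/7)) = 7*(-6 + (-1 + 8*√(36/7)/7)) = 7*(-6 + (-1 + 8*(6*√7/7)/7)) = 7*(-6 + (-1 + 48*√7/49)) = 7*(-7 + 48*√7/49) = -49 + 48*√7/7 ≈ -30.858)
K*(-4) = (-49 + 48*√7/7)*(-4) = 196 - 192*√7/7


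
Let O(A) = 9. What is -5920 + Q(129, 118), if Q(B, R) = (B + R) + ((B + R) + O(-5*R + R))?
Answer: -5417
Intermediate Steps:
Q(B, R) = 9 + 2*B + 2*R (Q(B, R) = (B + R) + ((B + R) + 9) = (B + R) + (9 + B + R) = 9 + 2*B + 2*R)
-5920 + Q(129, 118) = -5920 + (9 + 2*129 + 2*118) = -5920 + (9 + 258 + 236) = -5920 + 503 = -5417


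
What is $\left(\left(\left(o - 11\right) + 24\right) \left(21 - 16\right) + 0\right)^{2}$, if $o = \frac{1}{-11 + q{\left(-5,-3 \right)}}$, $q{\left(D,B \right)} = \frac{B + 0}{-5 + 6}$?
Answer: $\frac{819025}{196} \approx 4178.7$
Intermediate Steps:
$q{\left(D,B \right)} = B$ ($q{\left(D,B \right)} = \frac{B}{1} = B 1 = B$)
$o = - \frac{1}{14}$ ($o = \frac{1}{-11 - 3} = \frac{1}{-14} = - \frac{1}{14} \approx -0.071429$)
$\left(\left(\left(o - 11\right) + 24\right) \left(21 - 16\right) + 0\right)^{2} = \left(\left(\left(- \frac{1}{14} - 11\right) + 24\right) \left(21 - 16\right) + 0\right)^{2} = \left(\left(\left(- \frac{1}{14} - 11\right) + 24\right) 5 + 0\right)^{2} = \left(\left(- \frac{155}{14} + 24\right) 5 + 0\right)^{2} = \left(\frac{181}{14} \cdot 5 + 0\right)^{2} = \left(\frac{905}{14} + 0\right)^{2} = \left(\frac{905}{14}\right)^{2} = \frac{819025}{196}$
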